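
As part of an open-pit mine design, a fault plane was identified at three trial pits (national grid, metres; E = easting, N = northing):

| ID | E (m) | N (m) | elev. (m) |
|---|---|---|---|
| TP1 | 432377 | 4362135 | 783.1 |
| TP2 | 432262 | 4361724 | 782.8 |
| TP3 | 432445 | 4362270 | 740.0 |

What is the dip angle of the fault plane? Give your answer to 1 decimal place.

Let the plane be z = a·E + b·N + c.
TP2−TP1: −115a − 411b = −0.3;  TP3−TP1: 68a + 135b = −43.1.
Solving gives a = −1.42917, b = 0.40062.
Gradient magnitude |∇z| = √(a² + b²) = √(2.04253 + 0.16050) = 1.48426.
True dip = arctan(1.48426) = 56.0°, dipping toward ESE (azimuth ≈ 106°).

56.0°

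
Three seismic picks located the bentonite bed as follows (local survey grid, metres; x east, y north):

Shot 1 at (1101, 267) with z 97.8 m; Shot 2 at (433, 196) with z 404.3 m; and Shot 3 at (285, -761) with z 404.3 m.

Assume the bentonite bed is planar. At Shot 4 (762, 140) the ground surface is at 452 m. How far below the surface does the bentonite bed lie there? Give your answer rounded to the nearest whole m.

205 m

Two edge vectors: Shot 1→Shot 2 = (-668, -71, 306.5), Shot 1→Shot 3 = (-816, -1028, 306.5).
Normal n = (Shot 1→Shot 2) × (Shot 1→Shot 3) = (293320.5, -45362, 628768).
So ∂z/∂x = −n_x/n_z = −0.46650 and ∂z/∂y = −n_y/n_z = 0.07214.
Intercept c from Shot 1: 97.8 + 513.62 − 19.26 = 592.15.
At (762, 140): z_contact = −355.5 + 10.1 + 592.15 = 246.8 m.
Depth below ground = 452 − 246.8 = 205 m.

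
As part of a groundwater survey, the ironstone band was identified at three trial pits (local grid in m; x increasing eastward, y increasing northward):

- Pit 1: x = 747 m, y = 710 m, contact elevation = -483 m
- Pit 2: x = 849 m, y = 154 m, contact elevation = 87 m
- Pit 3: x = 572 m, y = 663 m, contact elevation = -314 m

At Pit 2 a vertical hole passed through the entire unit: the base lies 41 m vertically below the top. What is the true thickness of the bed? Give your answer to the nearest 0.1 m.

24.7 m

Let the plane be z = a·x + b·y + c.
Pit 2−Pit 1: 102a − 556b = 570;  Pit 3−Pit 1: −175a − 47b = 169.
Solving gives a = −0.65796, b = −1.14589.
|∇z| = √(a²+b²) = 1.32135, so dip δ = arctan(1.32135) = 52.88°.
True thickness = vertical thickness × cos δ = 41 × cos 52.88° = 24.7 m.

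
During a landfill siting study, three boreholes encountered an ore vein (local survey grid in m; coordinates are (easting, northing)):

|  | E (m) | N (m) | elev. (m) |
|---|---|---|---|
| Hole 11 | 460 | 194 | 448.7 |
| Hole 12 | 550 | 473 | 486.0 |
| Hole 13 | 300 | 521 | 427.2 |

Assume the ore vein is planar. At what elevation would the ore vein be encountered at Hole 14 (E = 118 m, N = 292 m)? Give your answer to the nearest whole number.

Two edge vectors: Hole 11→Hole 12 = (90, 279, 37.3), Hole 11→Hole 13 = (-160, 327, -21.5).
Normal n = (Hole 11→Hole 12) × (Hole 11→Hole 13) = (-18195.6, -4033, 74070).
So ∂z/∂E = −n_x/n_z = 0.24565 and ∂z/∂N = −n_y/n_z = 0.05445.
Intercept c from Hole 11: 448.7 − 113.00 − 10.56 = 325.14.
At (118, 292): z = 29.0 + 15.9 + 325.14 = 370.0 m.

370 m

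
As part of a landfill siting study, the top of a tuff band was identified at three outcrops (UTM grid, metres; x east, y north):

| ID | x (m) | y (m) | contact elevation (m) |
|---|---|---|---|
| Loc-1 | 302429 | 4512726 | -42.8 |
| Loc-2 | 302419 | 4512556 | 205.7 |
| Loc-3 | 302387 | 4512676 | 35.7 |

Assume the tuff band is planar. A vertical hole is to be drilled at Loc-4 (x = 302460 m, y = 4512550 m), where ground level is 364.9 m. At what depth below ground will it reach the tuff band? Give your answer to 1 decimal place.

156.2 m

Let the plane be z = a·x + b·y + c.
Loc-2−Loc-1: −10a − 170b = 248.5;  Loc-3−Loc-1: −42a − 50b = 78.5.
Solving gives a = −0.138554217, b = −1.453614458.
Then c = -42.8 − a·302429 − b·4512726 = 6601623.77.
At (302460, 4512550): z_contact = −41907.11 − 6559507.92 + 6601623.77 = 208.74 m.
Depth below ground = 364.9 − 208.74 = 156.2 m.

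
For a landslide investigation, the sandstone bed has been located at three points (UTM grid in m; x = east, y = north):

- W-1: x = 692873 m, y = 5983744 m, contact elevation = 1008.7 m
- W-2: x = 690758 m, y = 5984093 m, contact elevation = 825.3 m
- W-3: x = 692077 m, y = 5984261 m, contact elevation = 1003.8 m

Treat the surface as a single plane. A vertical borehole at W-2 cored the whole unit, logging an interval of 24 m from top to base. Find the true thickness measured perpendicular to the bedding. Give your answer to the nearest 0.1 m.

Two edge vectors: W-1→W-2 = (-2115, 349, -183.4), W-1→W-3 = (-796, 517, -4.9).
Normal n = (W-1→W-2) × (W-1→W-3) = (93107.7, 135622.9, -815651).
So ∂z/∂x = −n_x/n_z = 0.11415 and ∂z/∂y = −n_y/n_z = 0.16628.
|∇z| = √(a²+b²) = 0.20169, so dip δ = arctan(0.20169) = 11.40°.
True thickness = vertical thickness × cos δ = 24 × cos 11.40° = 23.5 m.

23.5 m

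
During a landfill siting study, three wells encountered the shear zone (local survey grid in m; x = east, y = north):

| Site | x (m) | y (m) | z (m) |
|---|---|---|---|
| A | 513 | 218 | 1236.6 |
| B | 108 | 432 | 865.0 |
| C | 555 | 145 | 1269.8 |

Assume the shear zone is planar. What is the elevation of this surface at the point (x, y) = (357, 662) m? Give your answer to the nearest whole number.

Two edge vectors: A→B = (-405, 214, -371.6), A→C = (42, -73, 33.2).
Normal n = (A→B) × (A→C) = (-20022, -2161.2, 20577).
So ∂z/∂x = −n_x/n_z = 0.97303 and ∂z/∂y = −n_y/n_z = 0.10503.
Intercept c from A: 1236.6 − 499.16 − 22.90 = 714.54.
At (357, 662): z = 347.4 + 69.5 + 714.54 = 1131.4 m.

1131 m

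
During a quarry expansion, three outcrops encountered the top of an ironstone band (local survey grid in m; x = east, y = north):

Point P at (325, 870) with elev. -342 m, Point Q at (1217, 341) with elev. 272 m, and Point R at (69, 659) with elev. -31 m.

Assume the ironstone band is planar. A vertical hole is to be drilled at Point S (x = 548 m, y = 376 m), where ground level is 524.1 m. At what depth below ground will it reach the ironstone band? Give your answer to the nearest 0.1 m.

226.8 m

Two edge vectors: Point P→Point Q = (892, -529, 614), Point P→Point R = (-256, -211, 311).
Normal n = (Point P→Point Q) × (Point P→Point R) = (-34965, -434596, -323636).
So ∂z/∂x = −n_x/n_z = −0.108038 and ∂z/∂y = −n_y/n_z = −1.342854.
Intercept c from Point P: -342 + 35.11 + 1168.28 = 861.40.
At (548, 376): z_contact = −59.20 − 504.91 + 861.40 = 297.28 m.
Depth below ground = 524.1 − 297.28 = 226.8 m.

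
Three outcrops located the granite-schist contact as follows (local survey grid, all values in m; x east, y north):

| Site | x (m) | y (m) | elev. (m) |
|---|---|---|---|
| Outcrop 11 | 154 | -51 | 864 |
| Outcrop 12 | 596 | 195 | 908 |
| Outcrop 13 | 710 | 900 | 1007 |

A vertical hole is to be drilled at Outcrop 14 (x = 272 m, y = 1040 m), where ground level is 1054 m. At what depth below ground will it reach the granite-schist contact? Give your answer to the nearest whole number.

38 m

Let the plane be z = a·x + b·y + c.
Outcrop 12−Outcrop 11: 442a + 246b = 44;  Outcrop 13−Outcrop 11: 556a + 951b = 143.
Solving gives a = 0.02351, b = 0.13662.
Then c = 864 − a·154 − b·-51 = 867.35.
At (272, 1040): z_contact = 6.4 + 142.1 + 867.35 = 1015.8 m.
Depth below ground = 1054 − 1015.8 = 38 m.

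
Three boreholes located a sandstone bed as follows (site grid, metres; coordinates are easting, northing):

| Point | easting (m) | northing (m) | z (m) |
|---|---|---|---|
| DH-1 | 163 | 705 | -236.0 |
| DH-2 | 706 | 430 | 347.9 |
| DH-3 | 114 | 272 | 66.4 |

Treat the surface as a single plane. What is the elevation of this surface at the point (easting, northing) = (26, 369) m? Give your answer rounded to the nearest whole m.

Two edge vectors: DH-1→DH-2 = (543, -275, 583.9), DH-1→DH-3 = (-49, -433, 302.4).
Normal n = (DH-1→DH-2) × (DH-1→DH-3) = (169668.7, -192814.3, -248594).
So ∂z/∂easting = −n_x/n_z = 0.68251 and ∂z/∂northing = −n_y/n_z = −0.77562.
Intercept c from DH-1: -236 − 111.25 + 546.81 = 199.56.
At (26, 369): z = 17.7 − 286.2 + 199.56 = -68.9 m.

-69 m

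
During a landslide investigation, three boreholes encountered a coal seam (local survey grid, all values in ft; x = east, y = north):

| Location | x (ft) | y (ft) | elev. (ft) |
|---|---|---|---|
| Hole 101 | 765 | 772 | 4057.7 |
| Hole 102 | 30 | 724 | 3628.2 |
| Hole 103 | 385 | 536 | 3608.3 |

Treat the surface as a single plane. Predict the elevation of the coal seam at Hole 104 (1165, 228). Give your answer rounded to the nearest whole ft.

3678 ft

Two edge vectors: Hole 101→Hole 102 = (-735, -48, -429.5), Hole 101→Hole 103 = (-380, -236, -449.4).
Normal n = (Hole 101→Hole 102) × (Hole 101→Hole 103) = (-79790.8, -167099, 155220).
So ∂z/∂x = −n_x/n_z = 0.51405 and ∂z/∂y = −n_y/n_z = 1.07653.
Intercept c from Hole 101: 4057.7 − 393.25 − 831.08 = 2833.37.
At (1165, 228): z = 598.9 + 245.4 + 2833.37 = 3677.7 ft.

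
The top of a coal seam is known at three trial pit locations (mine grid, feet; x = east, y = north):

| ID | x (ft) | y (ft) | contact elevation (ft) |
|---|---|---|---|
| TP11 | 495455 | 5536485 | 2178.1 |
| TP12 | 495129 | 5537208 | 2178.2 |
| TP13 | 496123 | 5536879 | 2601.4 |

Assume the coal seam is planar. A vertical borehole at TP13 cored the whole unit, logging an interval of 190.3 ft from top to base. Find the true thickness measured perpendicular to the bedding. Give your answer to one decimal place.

166.8 ft

Let the plane be z = a·x + b·y + c.
TP12−TP11: −326a + 723b = 0.1;  TP13−TP11: 668a + 394b = 423.3.
Solving gives a = 0.50049, b = 0.22581.
|∇z| = √(a²+b²) = 0.54908, so dip δ = arctan(0.54908) = 28.77°.
True thickness = vertical thickness × cos δ = 190.3 × cos 28.77° = 166.8 ft.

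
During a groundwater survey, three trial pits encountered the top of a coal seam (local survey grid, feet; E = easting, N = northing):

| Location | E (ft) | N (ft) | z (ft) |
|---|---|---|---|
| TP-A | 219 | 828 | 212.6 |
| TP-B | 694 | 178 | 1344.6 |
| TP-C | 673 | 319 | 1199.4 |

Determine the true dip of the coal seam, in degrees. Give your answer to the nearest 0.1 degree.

Two edge vectors: TP-A→TP-B = (475, -650, 1132), TP-A→TP-C = (454, -509, 986.8).
Normal n = (TP-A→TP-B) × (TP-A→TP-C) = (-65232, 45198, 53325).
So ∂z/∂E = −n_x/n_z = 1.22329 and ∂z/∂N = −n_y/n_z = −0.84759.
Gradient magnitude |∇z| = √(a² + b²) = √(1.49644 + 0.71842) = 1.48824.
True dip = arctan(1.48824) = 56.1°, dipping toward NW (azimuth ≈ 305°).

56.1°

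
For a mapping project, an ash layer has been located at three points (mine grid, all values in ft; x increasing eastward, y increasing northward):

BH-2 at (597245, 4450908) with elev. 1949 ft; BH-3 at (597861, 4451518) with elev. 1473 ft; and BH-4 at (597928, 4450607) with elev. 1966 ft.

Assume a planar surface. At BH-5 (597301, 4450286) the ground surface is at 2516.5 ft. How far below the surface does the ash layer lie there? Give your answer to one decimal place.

233.2 ft

Two edge vectors: BH-2→BH-3 = (616, 610, -476), BH-2→BH-4 = (683, -301, 17).
Normal n = (BH-2→BH-3) × (BH-2→BH-4) = (-132906, -335580, -602046).
So ∂z/∂x = −n_x/n_z = −0.220757218 and ∂z/∂y = −n_y/n_z = −0.557399268.
Intercept c from BH-2: 1949 + 131846.14 + 2480932.86 = 2614728.01.
At (597301, 4450286): z_contact = −131858.51 − 2480586.16 + 2614728.01 = 2283.34 ft.
Depth below ground = 2516.5 − 2283.34 = 233.2 ft.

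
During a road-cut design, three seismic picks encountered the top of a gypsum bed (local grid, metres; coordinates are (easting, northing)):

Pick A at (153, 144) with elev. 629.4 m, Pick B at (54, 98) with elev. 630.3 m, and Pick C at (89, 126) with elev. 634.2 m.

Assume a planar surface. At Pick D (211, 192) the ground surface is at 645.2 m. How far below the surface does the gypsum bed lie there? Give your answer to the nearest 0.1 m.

Two edge vectors: Pick A→Pick B = (-99, -46, 0.9), Pick A→Pick C = (-64, -18, 4.8).
Normal n = (Pick A→Pick B) × (Pick A→Pick C) = (-204.6, 417.6, -1162).
So ∂z/∂E = −n_x/n_z = −0.17608 and ∂z/∂N = −n_y/n_z = 0.35938.
Intercept c from Pick A: 629.4 + 26.94 − 51.75 = 604.59.
At (211, 192): z_contact = −37.15 + 69.00 + 604.59 = 636.44 m.
Depth below ground = 645.2 − 636.44 = 8.8 m.

8.8 m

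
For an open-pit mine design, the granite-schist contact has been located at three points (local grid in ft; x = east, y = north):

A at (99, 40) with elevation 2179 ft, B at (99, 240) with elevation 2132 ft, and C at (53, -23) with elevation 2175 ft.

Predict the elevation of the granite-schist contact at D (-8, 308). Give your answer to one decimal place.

2072.3 ft

Two edge vectors: A→B = (0, 200, -47), A→C = (-46, -63, -4).
Normal n = (A→B) × (A→C) = (-3761, 2162, 9200).
So ∂z/∂x = −n_x/n_z = 0.40880 and ∂z/∂y = −n_y/n_z = −0.23500.
Intercept c from A: 2179 − 40.47 + 9.40 = 2147.93.
At (-8, 308): z = −3.3 − 72.4 + 2147.93 = 2072.3 ft.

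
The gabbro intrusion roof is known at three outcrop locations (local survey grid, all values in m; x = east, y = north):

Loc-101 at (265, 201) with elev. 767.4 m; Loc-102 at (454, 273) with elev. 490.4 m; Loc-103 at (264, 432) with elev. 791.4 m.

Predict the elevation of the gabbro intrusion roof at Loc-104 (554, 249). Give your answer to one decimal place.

Let the plane be z = a·x + b·y + c.
Loc-102−Loc-101: 189a + 72b = −277;  Loc-103−Loc-101: −1a + 231b = 24.
Solving gives a = −1.50271, b = 0.09739.
Then c = 767.4 − a·265 − b·201 = 1146.04.
At (554, 249): z = −832.5 + 24.3 + 1146.04 = 337.8 m.

337.8 m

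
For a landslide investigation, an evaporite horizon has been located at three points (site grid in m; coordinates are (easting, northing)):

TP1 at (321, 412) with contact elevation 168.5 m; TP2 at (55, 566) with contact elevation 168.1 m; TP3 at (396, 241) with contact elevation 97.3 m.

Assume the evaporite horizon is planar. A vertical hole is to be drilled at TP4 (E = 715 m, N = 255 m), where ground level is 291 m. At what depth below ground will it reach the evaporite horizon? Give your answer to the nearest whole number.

82 m

Two edge vectors: TP1→TP2 = (-266, 154, -0.4), TP1→TP3 = (75, -171, -71.2).
Normal n = (TP1→TP2) × (TP1→TP3) = (-11033.2, -18969.2, 33936).
So ∂z/∂E = −n_x/n_z = 0.32512 and ∂z/∂N = −n_y/n_z = 0.55897.
Intercept c from TP1: 168.5 − 104.36 − 230.30 = −166.16.
At (715, 255): z_contact = 232.5 + 142.5 − 166.16 = 208.8 m.
Depth below ground = 291 − 208.8 = 82 m.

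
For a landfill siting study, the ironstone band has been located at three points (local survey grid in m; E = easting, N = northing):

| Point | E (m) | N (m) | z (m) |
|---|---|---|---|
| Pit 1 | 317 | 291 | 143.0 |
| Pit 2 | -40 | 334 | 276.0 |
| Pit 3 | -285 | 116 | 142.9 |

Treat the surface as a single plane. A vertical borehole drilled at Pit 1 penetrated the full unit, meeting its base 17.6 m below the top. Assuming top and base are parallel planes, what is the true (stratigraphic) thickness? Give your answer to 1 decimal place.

12.8 m

Two edge vectors: Pit 1→Pit 2 = (-357, 43, 133), Pit 1→Pit 3 = (-602, -175, -0.1).
Normal n = (Pit 1→Pit 2) × (Pit 1→Pit 3) = (23270.7, -80101.7, 88361).
So ∂z/∂E = −n_x/n_z = −0.26336 and ∂z/∂N = −n_y/n_z = 0.90653.
|∇z| = √(a²+b²) = 0.94401, so dip δ = arctan(0.94401) = 43.35°.
True thickness = vertical thickness × cos δ = 17.6 × cos 43.35° = 12.8 m.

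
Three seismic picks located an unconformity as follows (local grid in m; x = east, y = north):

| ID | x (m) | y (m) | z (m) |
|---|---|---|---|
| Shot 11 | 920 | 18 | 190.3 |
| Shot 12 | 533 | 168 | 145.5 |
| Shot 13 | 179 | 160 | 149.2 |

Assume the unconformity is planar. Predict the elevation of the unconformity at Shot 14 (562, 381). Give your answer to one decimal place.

Two edge vectors: Shot 11→Shot 12 = (-387, 150, -44.8), Shot 11→Shot 13 = (-741, 142, -41.1).
Normal n = (Shot 11→Shot 12) × (Shot 11→Shot 13) = (196.6, 17291.1, 56196).
So ∂z/∂x = −n_x/n_z = −0.00350 and ∂z/∂y = −n_y/n_z = −0.30769.
Intercept c from Shot 11: 190.3 + 3.22 + 5.54 = 199.06.
At (562, 381): z = −2.0 − 117.2 + 199.06 = 79.9 m.

79.9 m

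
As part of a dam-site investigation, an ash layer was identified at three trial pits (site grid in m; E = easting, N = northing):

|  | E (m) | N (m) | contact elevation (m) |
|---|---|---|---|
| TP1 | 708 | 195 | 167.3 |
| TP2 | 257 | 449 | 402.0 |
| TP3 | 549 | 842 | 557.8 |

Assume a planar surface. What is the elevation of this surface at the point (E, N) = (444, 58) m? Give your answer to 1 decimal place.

147.0 m

Two edge vectors: TP1→TP2 = (-451, 254, 234.7), TP1→TP3 = (-159, 647, 390.5).
Normal n = (TP1→TP2) × (TP1→TP3) = (-52663.9, 138798.2, -251411).
So ∂z/∂E = −n_x/n_z = −0.20947 and ∂z/∂N = −n_y/n_z = 0.55208.
Intercept c from TP1: 167.3 + 148.31 − 107.65 = 207.95.
At (444, 58): z = −93.0 + 32.0 + 207.95 = 147.0 m.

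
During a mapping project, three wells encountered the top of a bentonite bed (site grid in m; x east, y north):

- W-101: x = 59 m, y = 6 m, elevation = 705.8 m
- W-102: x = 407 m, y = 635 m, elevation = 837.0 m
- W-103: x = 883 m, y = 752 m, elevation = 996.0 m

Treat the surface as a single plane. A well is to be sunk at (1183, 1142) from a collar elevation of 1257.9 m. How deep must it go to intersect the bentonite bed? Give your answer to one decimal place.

Let the plane be z = a·x + b·y + c.
W-102−W-101: 348a + 629b = 131.2;  W-103−W-101: 824a + 746b = 290.2.
Solving gives a = 0.327269, b = 0.027520.
Then c = 705.8 − a·59 − b·6 = 686.33.
At (1183, 1142): z_contact = 387.16 + 31.43 + 686.33 = 1104.91 m.
Depth below ground = 1257.9 − 1104.91 = 153.0 m.

153.0 m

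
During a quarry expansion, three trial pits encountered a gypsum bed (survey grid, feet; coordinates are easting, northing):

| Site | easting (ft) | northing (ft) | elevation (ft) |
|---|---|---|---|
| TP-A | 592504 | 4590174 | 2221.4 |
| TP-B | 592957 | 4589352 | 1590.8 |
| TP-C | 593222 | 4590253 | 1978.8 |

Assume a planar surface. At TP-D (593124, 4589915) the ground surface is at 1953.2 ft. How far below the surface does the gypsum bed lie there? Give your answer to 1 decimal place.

120.5 ft

Two edge vectors: TP-A→TP-B = (453, -822, -630.6), TP-A→TP-C = (718, 79, -242.6).
Normal n = (TP-A→TP-B) × (TP-A→TP-C) = (249234.6, -342873, 625983).
So ∂z/∂easting = −n_x/n_z = −0.398149151 and ∂z/∂northing = −n_y/n_z = 0.547735322.
Intercept c from TP-A: 2221.4 + 235904.96 − 2514200.43 = −2276074.07.
At (593124, 4589915): z_contact = −236151.82 + 2514058.57 − 2276074.07 = 1832.68 ft.
Depth below ground = 1953.2 − 1832.68 = 120.5 ft.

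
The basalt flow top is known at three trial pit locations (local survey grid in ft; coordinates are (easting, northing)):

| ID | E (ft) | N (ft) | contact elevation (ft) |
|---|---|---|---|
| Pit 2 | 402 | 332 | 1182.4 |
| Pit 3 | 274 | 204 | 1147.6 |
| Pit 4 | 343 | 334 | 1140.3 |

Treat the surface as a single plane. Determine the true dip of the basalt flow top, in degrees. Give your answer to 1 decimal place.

39.3°

Let the plane be z = a·E + b·N + c.
Pit 3−Pit 2: −128a − 128b = −34.8;  Pit 4−Pit 2: −59a + 2b = −42.1.
Solving gives a = 0.69908, b = −0.42720.
Gradient magnitude |∇z| = √(a² + b²) = √(0.48871 + 0.18250) = 0.81928.
True dip = arctan(0.81928) = 39.3°, dipping toward WNW (azimuth ≈ 301°).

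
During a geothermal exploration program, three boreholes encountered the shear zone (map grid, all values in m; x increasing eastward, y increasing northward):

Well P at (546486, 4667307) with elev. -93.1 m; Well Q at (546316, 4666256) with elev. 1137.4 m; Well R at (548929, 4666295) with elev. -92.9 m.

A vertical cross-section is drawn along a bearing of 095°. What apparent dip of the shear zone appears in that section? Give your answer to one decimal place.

Two edge vectors: Well P→Well Q = (-170, -1051, 1230.5), Well P→Well R = (2443, -1012, 0.2).
Normal n = (Well P→Well Q) × (Well P→Well R) = (1245055.8, 3006145.5, 2739633).
So ∂z/∂x = −n_x/n_z = −0.45446 and ∂z/∂y = −n_y/n_z = −1.09728.
Unit vector along 095° is (sin 95°, cos 95°) = (0.9962, -0.0872).
Slope in that direction = a·(0.9962) + b·(-0.0872) = −0.35710.
Apparent dip = arctan|0.35710| = 19.7° (true dip is 49.9°, so apparent ≤ true as expected).

19.7°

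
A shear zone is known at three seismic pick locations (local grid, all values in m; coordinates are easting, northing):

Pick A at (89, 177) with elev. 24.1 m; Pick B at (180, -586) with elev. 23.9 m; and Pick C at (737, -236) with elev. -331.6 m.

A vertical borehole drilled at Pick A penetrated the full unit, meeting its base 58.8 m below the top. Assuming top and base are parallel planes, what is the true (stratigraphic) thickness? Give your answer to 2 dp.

Two edge vectors: Pick A→Pick B = (91, -763, -0.2), Pick A→Pick C = (648, -413, -355.7).
Normal n = (Pick A→Pick B) × (Pick A→Pick C) = (271316.5, 32239.1, 456841).
So ∂z/∂easting = −n_x/n_z = −0.59390 and ∂z/∂northing = −n_y/n_z = −0.07057.
|∇z| = √(a²+b²) = 0.59808, so dip δ = arctan(0.59808) = 30.88°.
True thickness = vertical thickness × cos δ = 58.8 × cos 30.88° = 50.46 m.

50.46 m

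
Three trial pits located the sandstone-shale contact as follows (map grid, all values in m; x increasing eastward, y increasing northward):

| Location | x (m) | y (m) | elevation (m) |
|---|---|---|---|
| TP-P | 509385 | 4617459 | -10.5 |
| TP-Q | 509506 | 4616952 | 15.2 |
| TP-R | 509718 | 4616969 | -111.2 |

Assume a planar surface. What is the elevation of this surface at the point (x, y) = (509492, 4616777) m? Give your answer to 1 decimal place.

56.5 m

Let the plane be z = a·x + b·y + c.
TP-Q−TP-P: 121a − 507b = 25.7;  TP-R−TP-P: 333a − 490b = −100.7.
Solving gives a = −0.581041802, b = −0.189361061.
Then c = -10.5 − a·509385 − b·4617459 = 1170330.41.
At (509492, 4616777): z = −296036.1 − 874237.8 + 1170330.41 = 56.5 m.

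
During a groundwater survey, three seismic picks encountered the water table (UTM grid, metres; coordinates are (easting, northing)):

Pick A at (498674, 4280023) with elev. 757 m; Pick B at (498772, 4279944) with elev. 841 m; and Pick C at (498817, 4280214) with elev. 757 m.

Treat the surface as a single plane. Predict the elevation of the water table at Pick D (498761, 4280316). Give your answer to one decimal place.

686.2 m

Two edge vectors: Pick A→Pick B = (98, -79, 84), Pick A→Pick C = (143, 191, 0).
Normal n = (Pick A→Pick B) × (Pick A→Pick C) = (-16044, 12012, 30015).
So ∂z/∂E = −n_x/n_z = 0.534532734 and ∂z/∂N = −n_y/n_z = −0.400199900.
Intercept c from Pick A: 757 − 266557.58 + 1712864.78 = 1447064.20.
At (498761, 4280316): z = 266604.1 − 1712982.0 + 1447064.20 = 686.2 m.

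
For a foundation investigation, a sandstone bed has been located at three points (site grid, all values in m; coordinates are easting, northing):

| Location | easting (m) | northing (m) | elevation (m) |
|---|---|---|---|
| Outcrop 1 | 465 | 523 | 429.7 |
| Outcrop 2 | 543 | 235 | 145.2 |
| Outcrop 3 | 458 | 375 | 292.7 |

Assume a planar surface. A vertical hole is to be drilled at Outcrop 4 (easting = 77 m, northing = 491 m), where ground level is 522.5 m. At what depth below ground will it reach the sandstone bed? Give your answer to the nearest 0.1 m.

46.9 m

Let the plane be z = a·easting + b·northing + c.
Outcrop 2−Outcrop 1: 78a − 288b = −284.5;  Outcrop 3−Outcrop 1: −7a − 148b = −137.
Solving gives a = −0.19543, b = 0.93492.
Then c = 429.7 − a·465 − b·523 = 31.61.
At (77, 491): z_contact = −15.05 + 459.05 + 31.61 = 475.61 m.
Depth below ground = 522.5 − 475.61 = 46.9 m.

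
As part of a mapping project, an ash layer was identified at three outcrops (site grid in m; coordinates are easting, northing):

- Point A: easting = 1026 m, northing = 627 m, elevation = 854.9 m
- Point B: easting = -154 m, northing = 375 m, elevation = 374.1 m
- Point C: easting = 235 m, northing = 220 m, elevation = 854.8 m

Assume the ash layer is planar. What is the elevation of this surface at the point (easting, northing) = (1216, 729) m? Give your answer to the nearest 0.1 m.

Let the plane be z = a·easting + b·northing + c.
Point B−Point A: −1180a − 252b = −480.8;  Point C−Point A: −791a − 407b = −0.1.
Solving gives a = 0.696479, b = −1.353353.
Then c = 854.9 − a·1026 − b·627 = 988.87.
At (1216, 729): z = 846.9 − 986.6 + 988.87 = 849.2 m.

849.2 m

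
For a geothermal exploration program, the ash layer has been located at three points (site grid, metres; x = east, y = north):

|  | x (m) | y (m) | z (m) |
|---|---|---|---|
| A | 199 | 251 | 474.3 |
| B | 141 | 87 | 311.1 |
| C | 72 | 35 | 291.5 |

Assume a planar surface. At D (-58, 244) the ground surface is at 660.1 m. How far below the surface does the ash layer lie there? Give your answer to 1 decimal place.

Two edge vectors: A→B = (-58, -164, -163.2), A→C = (-127, -216, -182.8).
Normal n = (A→B) × (A→C) = (-5272, 10124, -8300).
So ∂z/∂x = −n_x/n_z = −0.63518 and ∂z/∂y = −n_y/n_z = 1.21976.
Intercept c from A: 474.3 + 126.40 − 306.16 = 294.54.
At (-58, 244): z_contact = 36.84 + 297.62 + 294.54 = 629.00 m.
Depth below ground = 660.1 − 629.00 = 31.1 m.

31.1 m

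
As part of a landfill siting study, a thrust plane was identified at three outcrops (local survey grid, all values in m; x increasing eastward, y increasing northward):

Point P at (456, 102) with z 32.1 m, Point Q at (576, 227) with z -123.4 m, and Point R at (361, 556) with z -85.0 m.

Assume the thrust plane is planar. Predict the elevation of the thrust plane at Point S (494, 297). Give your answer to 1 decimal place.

-84.7 m

Two edge vectors: Point P→Point Q = (120, 125, -155.5), Point P→Point R = (-95, 454, -117.1).
Normal n = (Point P→Point Q) × (Point P→Point R) = (55959.5, 28824.5, 66355).
So ∂z/∂x = −n_x/n_z = −0.84334 and ∂z/∂y = −n_y/n_z = −0.43440.
Intercept c from Point P: 32.1 + 384.56 + 44.31 = 460.97.
At (494, 297): z = −416.6 − 129.0 + 460.97 = -84.7 m.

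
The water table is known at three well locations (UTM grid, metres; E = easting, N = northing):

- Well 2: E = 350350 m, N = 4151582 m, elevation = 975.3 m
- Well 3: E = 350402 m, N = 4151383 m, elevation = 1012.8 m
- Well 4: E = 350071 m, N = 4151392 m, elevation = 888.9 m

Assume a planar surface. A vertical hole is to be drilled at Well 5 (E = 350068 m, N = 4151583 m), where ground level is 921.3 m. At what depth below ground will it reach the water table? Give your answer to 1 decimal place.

50.9 m

Two edge vectors: Well 2→Well 3 = (52, -199, 37.5), Well 2→Well 4 = (-279, -190, -86.4).
Normal n = (Well 2→Well 3) × (Well 2→Well 4) = (24318.6, -5969.7, -65401).
So ∂z/∂E = −n_x/n_z = 0.371838351 and ∂z/∂N = −n_y/n_z = −0.091278421.
Intercept c from Well 2: 975.3 − 130273.57 + 378949.85 = 249651.58.
At (350068, 4151583): z_contact = 130168.71 − 378949.94 + 249651.58 = 870.35 m.
Depth below ground = 921.3 − 870.35 = 50.9 m.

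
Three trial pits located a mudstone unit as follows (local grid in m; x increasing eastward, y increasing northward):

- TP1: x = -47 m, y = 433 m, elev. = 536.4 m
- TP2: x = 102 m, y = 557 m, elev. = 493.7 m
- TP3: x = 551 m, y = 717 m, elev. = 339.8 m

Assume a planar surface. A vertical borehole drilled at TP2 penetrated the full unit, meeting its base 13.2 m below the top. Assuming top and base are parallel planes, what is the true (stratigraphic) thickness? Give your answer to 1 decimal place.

12.2 m

Two edge vectors: TP1→TP2 = (149, 124, -42.7), TP1→TP3 = (598, 284, -196.6).
Normal n = (TP1→TP2) × (TP1→TP3) = (-12251.6, 3758.8, -31836).
So ∂z/∂x = −n_x/n_z = −0.38483 and ∂z/∂y = −n_y/n_z = 0.11807.
|∇z| = √(a²+b²) = 0.40254, so dip δ = arctan(0.40254) = 21.93°.
True thickness = vertical thickness × cos δ = 13.2 × cos 21.93° = 12.2 m.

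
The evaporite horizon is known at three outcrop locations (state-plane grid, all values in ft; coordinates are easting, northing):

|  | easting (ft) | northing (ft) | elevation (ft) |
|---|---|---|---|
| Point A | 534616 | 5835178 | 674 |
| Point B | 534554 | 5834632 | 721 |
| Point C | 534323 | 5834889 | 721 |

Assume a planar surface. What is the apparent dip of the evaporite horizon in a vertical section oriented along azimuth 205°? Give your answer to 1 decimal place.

6.0°

Two edge vectors: Point A→Point B = (-62, -546, 47), Point A→Point C = (-293, -289, 47).
Normal n = (Point A→Point B) × (Point A→Point C) = (-12079, -10857, -142060).
So ∂z/∂easting = −n_x/n_z = −0.08503 and ∂z/∂northing = −n_y/n_z = −0.07643.
Unit vector along 205° is (sin 205°, cos 205°) = (-0.4226, -0.9063).
Slope in that direction = a·(-0.4226) + b·(-0.9063) = 0.10520.
Apparent dip = arctan|0.10520| = 6.0° (true dip is 6.5°, so apparent ≤ true as expected).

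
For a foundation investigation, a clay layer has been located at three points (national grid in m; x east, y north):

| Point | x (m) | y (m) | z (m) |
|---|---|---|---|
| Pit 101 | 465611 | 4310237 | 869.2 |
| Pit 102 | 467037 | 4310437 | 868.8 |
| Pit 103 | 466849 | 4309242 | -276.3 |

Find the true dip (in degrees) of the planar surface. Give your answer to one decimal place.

Let the plane be z = a·x + b·y + c.
Pit 102−Pit 101: 1426a + 200b = −0.4;  Pit 103−Pit 101: 1238a − 995b = −1145.5.
Solving gives a = −0.13772, b = 0.97991.
Gradient magnitude |∇z| = √(a² + b²) = √(0.01897 + 0.96022) = 0.98954.
True dip = arctan(0.98954) = 44.7°, dipping toward S (azimuth ≈ 172°).

44.7°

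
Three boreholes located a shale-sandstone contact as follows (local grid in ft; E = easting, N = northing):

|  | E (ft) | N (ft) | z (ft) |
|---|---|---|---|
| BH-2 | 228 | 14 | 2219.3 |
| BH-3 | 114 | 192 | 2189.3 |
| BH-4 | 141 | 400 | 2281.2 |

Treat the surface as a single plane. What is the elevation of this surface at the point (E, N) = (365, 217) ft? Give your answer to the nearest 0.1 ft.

Two edge vectors: BH-2→BH-3 = (-114, 178, -30), BH-2→BH-4 = (-87, 386, 61.9).
Normal n = (BH-2→BH-3) × (BH-2→BH-4) = (22598.2, 9666.6, -28518).
So ∂z/∂E = −n_x/n_z = 0.79242 and ∂z/∂N = −n_y/n_z = 0.33896.
Intercept c from BH-2: 2219.3 − 180.67 − 4.75 = 2033.88.
At (365, 217): z = 289.2 + 73.6 + 2033.88 = 2396.7 ft.

2396.7 ft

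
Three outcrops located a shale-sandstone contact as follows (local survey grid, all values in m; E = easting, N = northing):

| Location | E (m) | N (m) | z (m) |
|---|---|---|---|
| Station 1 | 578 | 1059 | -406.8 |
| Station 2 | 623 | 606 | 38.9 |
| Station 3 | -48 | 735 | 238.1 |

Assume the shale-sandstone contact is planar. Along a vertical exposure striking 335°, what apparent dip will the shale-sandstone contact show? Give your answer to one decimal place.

36.0°

Two edge vectors: Station 1→Station 2 = (45, -453, 445.7), Station 1→Station 3 = (-626, -324, 644.9).
Normal n = (Station 1→Station 2) × (Station 1→Station 3) = (-147732.9, -308028.7, -298158).
So ∂z/∂E = −n_x/n_z = −0.49549 and ∂z/∂N = −n_y/n_z = −1.03311.
Unit vector along 335° is (sin 335°, cos 335°) = (-0.4226, 0.9063).
Slope in that direction = a·(-0.4226) + b·(0.9063) = −0.72691.
Apparent dip = arctan|0.72691| = 36.0° (true dip is 48.9°, so apparent ≤ true as expected).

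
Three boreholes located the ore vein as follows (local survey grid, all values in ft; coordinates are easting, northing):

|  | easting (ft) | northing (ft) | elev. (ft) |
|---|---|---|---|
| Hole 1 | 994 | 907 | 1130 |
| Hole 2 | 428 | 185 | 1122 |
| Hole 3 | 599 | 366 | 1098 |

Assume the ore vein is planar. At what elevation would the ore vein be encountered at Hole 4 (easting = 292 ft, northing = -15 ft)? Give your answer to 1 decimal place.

1101.2 ft

Let the plane be z = a·easting + b·northing + c.
Hole 2−Hole 1: −566a − 722b = −8;  Hole 3−Hole 1: −395a − 541b = −32.
Solving gives a = −0.89341, b = 0.71146.
Then c = 1130 − a·994 − b·907 = 1372.76.
At (292, -15): z = −260.9 − 10.7 + 1372.76 = 1101.2 ft.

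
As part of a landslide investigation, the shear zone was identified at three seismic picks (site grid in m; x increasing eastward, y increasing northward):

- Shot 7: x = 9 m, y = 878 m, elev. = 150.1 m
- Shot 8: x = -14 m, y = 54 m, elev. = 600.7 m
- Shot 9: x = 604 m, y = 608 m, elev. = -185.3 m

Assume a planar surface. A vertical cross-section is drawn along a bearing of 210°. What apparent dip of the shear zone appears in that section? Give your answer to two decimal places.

Let the plane be z = a·x + b·y + c.
Shot 8−Shot 7: −23a − 824b = 450.6;  Shot 9−Shot 7: 595a − 270b = −335.4.
Solving gives a = −0.80169, b = −0.52447.
Unit vector along 210° is (sin 210°, cos 210°) = (-0.5000, -0.8660).
Slope in that direction = a·(-0.5000) + b·(-0.8660) = 0.85505.
Apparent dip = arctan|0.85505| = 40.53° (true dip is 43.8°, so apparent ≤ true as expected).

40.53°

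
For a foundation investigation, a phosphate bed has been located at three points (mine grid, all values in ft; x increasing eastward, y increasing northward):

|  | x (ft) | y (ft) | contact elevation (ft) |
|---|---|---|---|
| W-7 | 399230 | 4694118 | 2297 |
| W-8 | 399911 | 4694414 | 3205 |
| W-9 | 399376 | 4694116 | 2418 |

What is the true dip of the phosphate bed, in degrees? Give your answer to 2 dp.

Two edge vectors: W-7→W-8 = (681, 296, 908), W-7→W-9 = (146, -2, 121).
Normal n = (W-7→W-8) × (W-7→W-9) = (37632, 50167, -44578).
So ∂z/∂x = −n_x/n_z = 0.84418 and ∂z/∂y = −n_y/n_z = 1.12538.
Gradient magnitude |∇z| = √(a² + b²) = √(0.71265 + 1.26647) = 1.40681.
True dip = arctan(1.40681) = 54.59°, dipping toward SW (azimuth ≈ 217°).

54.59°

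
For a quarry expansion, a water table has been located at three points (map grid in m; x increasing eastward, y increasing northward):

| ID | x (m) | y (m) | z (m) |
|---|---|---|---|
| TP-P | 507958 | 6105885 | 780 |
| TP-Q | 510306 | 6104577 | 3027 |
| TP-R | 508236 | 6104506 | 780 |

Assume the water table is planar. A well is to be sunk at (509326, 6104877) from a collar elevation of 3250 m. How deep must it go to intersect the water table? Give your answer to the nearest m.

1214 m

Two edge vectors: TP-P→TP-Q = (2348, -1308, 2247), TP-P→TP-R = (278, -1379, 0).
Normal n = (TP-P→TP-Q) × (TP-P→TP-R) = (3098613, 624666, -2874268).
So ∂z/∂x = −n_x/n_z = 1.07805292 and ∂z/∂y = −n_y/n_z = 0.21733046.
Intercept c from TP-P: 780 − 547605.60 − 1326994.82 = −1873820.43.
At (509326, 6104877): z_contact = 549080.4 + 1326775.8 − 1873820.43 = 2035.7 m.
Depth below ground = 3250 − 2035.7 = 1214 m.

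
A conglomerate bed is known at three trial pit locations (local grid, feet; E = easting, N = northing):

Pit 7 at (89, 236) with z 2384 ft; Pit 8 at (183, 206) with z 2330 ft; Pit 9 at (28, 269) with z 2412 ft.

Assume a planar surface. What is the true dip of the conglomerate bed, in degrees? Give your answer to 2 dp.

42.15°

Let the plane be z = a·E + b·N + c.
Pit 8−Pit 7: 94a − 30b = −54;  Pit 9−Pit 7: −61a + 33b = 28.
Solving gives a = −0.74057, b = −0.52044.
Gradient magnitude |∇z| = √(a² + b²) = √(0.54844 + 0.27086) = 0.90515.
True dip = arctan(0.90515) = 42.15°, dipping toward NE (azimuth ≈ 055°).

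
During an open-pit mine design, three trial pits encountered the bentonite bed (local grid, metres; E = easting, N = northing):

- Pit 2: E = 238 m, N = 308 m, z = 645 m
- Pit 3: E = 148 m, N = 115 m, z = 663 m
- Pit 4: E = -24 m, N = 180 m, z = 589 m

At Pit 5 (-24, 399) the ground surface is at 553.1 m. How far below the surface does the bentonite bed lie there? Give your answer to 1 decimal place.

18.8 m

Let the plane be z = a·E + b·N + c.
Pit 3−Pit 2: −90a − 193b = 18;  Pit 4−Pit 2: −262a − 128b = −56.
Solving gives a = 0.33581, b = −0.24986.
Then c = 645 − a·238 − b·308 = 642.03.
At (-24, 399): z_contact = −8.06 − 99.69 + 642.03 = 534.28 m.
Depth below ground = 553.1 − 534.28 = 18.8 m.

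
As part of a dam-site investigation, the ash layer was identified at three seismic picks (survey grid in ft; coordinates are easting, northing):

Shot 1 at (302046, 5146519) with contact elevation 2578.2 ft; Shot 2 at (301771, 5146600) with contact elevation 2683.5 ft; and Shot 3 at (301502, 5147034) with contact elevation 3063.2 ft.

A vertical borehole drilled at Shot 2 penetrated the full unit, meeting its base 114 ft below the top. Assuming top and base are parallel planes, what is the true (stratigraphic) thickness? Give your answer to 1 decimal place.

Let the plane be z = a·easting + b·northing + c.
Shot 2−Shot 1: −275a + 81b = 105.3;  Shot 3−Shot 1: −544a + 515b = 485.
Solving gives a = −0.15318, b = 0.77994.
|∇z| = √(a²+b²) = 0.79484, so dip δ = arctan(0.79484) = 38.48°.
True thickness = vertical thickness × cos δ = 114 × cos 38.48° = 89.2 ft.

89.2 ft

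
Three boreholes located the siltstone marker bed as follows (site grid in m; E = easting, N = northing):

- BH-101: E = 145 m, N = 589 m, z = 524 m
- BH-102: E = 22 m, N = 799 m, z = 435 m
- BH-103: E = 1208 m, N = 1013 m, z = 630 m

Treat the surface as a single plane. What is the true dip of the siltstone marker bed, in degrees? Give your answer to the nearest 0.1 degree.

20.2°

Let the plane be z = a·E + b·N + c.
BH-102−BH-101: −123a + 210b = −89;  BH-103−BH-101: 1063a + 424b = 106.
Solving gives a = 0.21786, b = −0.29620.
Gradient magnitude |∇z| = √(a² + b²) = √(0.04747 + 0.08774) = 0.36770.
True dip = arctan(0.36770) = 20.2°, dipping toward NW (azimuth ≈ 324°).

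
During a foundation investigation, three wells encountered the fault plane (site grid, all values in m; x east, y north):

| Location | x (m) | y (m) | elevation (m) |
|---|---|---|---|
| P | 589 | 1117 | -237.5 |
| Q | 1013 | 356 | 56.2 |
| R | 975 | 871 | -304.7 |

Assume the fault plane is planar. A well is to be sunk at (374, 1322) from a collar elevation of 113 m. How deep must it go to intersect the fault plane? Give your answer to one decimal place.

Let the plane be z = a·x + b·y + c.
Q−P: 424a − 761b = 293.7;  R−P: 386a − 246b = −67.2.
Solving gives a = −0.651331, b = −0.748836.
Then c = -237.5 − a·589 − b·1117 = 982.58.
At (374, 1322): z_contact = −243.60 − 989.96 + 982.58 = -250.98 m.
Depth below ground = 113 − (-250.98) = 364.0 m.

364.0 m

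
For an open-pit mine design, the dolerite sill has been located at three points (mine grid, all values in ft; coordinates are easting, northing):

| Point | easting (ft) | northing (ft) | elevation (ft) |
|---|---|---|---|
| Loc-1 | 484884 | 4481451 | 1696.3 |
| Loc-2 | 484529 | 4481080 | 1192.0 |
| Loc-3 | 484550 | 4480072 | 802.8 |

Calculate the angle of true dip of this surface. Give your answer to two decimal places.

Two edge vectors: Loc-1→Loc-2 = (-355, -371, -504.3), Loc-1→Loc-3 = (-334, -1379, -893.5).
Normal n = (Loc-1→Loc-2) × (Loc-1→Loc-3) = (-363941.2, -148756.3, 365631).
So ∂z/∂easting = −n_x/n_z = 0.99538 and ∂z/∂northing = −n_y/n_z = 0.40685.
Gradient magnitude |∇z| = √(a² + b²) = √(0.99078 + 0.16553) = 1.07532.
True dip = arctan(1.07532) = 47.08°, dipping toward WSW (azimuth ≈ 248°).

47.08°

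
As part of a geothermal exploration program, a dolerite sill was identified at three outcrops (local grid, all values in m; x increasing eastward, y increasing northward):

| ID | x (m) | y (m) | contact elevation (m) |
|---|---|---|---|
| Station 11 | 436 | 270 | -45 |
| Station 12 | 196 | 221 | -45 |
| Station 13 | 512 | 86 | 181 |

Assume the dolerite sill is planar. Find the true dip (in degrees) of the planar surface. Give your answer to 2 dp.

Let the plane be z = a·x + b·y + c.
Station 12−Station 11: −240a − 49b = 0;  Station 13−Station 11: 76a − 184b = 226.
Solving gives a = 0.23127, b = −1.13274.
Gradient magnitude |∇z| = √(a² + b²) = √(0.05348 + 1.28309) = 1.15610.
True dip = arctan(1.15610) = 49.14°, dipping toward NNW (azimuth ≈ 348°).

49.14°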